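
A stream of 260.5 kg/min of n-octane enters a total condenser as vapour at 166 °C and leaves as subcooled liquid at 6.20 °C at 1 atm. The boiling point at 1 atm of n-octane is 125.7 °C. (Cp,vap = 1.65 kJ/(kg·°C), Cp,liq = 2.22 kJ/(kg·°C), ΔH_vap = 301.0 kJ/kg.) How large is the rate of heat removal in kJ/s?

Q_c = 2750 kJ/s

vapour 166→125.7 °C: -66.495 kJ/kg
condensation at 125.7 °C: -301 kJ/kg
liquid 125.7→6.20 °C: -265.29 kJ/kg
Δh = -66.495 + -301 + -265.29 = -632.78 kJ/kg
Q = ṁ·Δh = 260.5 kg/min × -632.78 kJ/kg = -164840 kJ/min
|Q| = 2747.3 kW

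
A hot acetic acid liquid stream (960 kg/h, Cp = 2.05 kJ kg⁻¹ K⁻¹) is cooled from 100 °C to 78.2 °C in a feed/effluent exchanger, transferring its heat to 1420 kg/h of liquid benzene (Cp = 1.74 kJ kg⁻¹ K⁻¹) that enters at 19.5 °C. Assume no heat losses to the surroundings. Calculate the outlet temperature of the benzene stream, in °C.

T_c,out = 36.9 °C

Heat released by hot stream: Q = 960 × 2.05 × (100 − 78.2) = 42902 kJ/h
Energy balance on cold side (adiabatic exchanger): Q = ṁ_c·Cp_c·(T_c,out − T_c,in)
T_c,out = 19.5 + 42902/(1420 × 1.74) = 36.864 °C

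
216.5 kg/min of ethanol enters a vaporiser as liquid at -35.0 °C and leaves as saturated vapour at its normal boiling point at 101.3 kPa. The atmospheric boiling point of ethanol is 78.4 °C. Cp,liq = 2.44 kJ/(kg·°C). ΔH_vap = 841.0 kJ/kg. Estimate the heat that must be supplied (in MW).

liquid -35.0→78.4 °C: 276.7 kJ/kg
vaporisation at 78.4 °C: 841 kJ/kg
Δh = 276.7 + 841 = 1117.7 kJ/kg
Q = ṁ·Δh = 216.5 kg/min × 1117.7 kJ/kg = 241980 kJ/min
|Q| = 4033 kW = 4.033 MW

Q = 4.03 MW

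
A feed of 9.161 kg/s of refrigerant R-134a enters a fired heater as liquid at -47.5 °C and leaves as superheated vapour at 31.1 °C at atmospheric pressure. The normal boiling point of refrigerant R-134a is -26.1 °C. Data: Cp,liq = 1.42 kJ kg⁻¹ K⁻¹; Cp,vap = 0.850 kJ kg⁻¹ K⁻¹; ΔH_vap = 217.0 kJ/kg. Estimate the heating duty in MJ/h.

liquid -47.5→-26.1 °C: 30.388 kJ/kg
vaporisation at -26.1 °C: 217 kJ/kg
vapour -26.1→31.1 °C: 48.62 kJ/kg
Δh = 30.388 + 217 + 48.62 = 296.01 kJ/kg
Q = ṁ·Δh = 9.161 kg/s × 296.01 kJ/kg = 2711.7 kJ/s
|Q| = 2711.7 kW = 9762.2 MJ/h

Q = 9760 MJ/h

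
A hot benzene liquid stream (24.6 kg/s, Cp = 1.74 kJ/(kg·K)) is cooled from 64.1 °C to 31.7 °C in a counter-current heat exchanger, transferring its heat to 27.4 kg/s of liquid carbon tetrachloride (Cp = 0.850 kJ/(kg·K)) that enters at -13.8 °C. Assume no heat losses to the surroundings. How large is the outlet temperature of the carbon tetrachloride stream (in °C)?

Heat released by hot stream: Q = 24.6 × 1.74 × (64.1 − 31.7) = 1386.8 kJ/s
Energy balance on cold side (adiabatic exchanger): Q = ṁ_c·Cp_c·(T_c,out − T_c,in)
T_c,out = -13.8 + 1386.8/(27.4 × 0.850) = 45.747 °C

T_c,out = 45.7 °C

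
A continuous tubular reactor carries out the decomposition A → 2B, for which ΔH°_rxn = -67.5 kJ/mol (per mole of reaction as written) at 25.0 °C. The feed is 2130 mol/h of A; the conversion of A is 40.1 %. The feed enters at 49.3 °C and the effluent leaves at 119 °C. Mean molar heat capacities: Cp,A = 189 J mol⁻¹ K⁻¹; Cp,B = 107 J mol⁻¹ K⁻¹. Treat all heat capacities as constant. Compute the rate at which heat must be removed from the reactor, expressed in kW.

Q_out = 7.66 kW

Extent of reaction ξ = 0.401 × 2130 = 854.13 mol/h
Reaction term: ξ·ΔH°_rxn = 854.13 × -67.5 = -57654 kJ/h
Sensible, feed 49.3→25 °C: -9782.5 kJ/h
Outlet flows (mol/h): A 1275.9, B 1708.3
Sensible, products 25→119 °C: 39849 kJ/h
Q = ΔH = -27587 kJ/h = -7.6632 kW
Heat removed = 7.6632 kW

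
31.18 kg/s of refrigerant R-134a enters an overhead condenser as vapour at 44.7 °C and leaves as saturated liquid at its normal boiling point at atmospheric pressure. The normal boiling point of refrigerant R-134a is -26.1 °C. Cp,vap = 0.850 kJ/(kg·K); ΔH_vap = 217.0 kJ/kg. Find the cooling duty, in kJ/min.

Q_c = 519000 kJ/min

vapour 44.7→-26.1 °C: -60.18 kJ/kg
condensation at -26.1 °C: -217 kJ/kg
Δh = -60.18 + -217 = -277.18 kJ/kg
Q = ṁ·Δh = 31.18 kg/s × -277.18 kJ/kg = -8642.5 kJ/s
|Q| = 8642.5 kW = 518550 kJ/min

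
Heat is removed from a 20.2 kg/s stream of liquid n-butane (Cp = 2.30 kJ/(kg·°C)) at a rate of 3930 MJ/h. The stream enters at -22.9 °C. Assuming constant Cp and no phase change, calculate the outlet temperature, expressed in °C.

T_out = -46.4 °C

Q = 3930 MJ/h = 1091.7 kJ/s
ΔT = Q/(ṁ·Cp) = 1091.7/(20.2×2.30) = 23.497 K
T_out = -22.9 − 23.497 = -46.397 °C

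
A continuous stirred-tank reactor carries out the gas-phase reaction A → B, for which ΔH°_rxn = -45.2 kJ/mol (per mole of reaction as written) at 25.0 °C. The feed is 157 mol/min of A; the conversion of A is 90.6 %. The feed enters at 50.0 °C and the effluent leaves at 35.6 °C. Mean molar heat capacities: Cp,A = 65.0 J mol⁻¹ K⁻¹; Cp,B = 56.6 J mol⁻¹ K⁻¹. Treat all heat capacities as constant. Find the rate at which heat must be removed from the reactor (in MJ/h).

Q_out = 395 MJ/h

Extent of reaction ξ = 0.906 × 157 = 142.24 mol/min
Reaction term: ξ·ΔH°_rxn = 142.24 × -45.2 = -6429.3 kJ/min
Sensible, feed 50.0→25 °C: -255.12 kJ/min
Outlet flows (mol/min): A 14.758, B 142.24
Sensible, products 25→35.6 °C: 95.508 kJ/min
Q = ΔH = -6589 kJ/min = -109.82 kW
Heat removed = 395.34 MJ/h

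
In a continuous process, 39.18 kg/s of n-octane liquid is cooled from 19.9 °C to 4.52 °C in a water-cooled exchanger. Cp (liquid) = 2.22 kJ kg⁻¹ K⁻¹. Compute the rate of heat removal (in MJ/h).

Q = ṁ·Cp·ΔT = 39.18 × 2.22 × (4.52 − 19.9) = -1337.7 kJ/s
Cooling duty = 4815.9 MJ/h

Q_c = 4820 MJ/h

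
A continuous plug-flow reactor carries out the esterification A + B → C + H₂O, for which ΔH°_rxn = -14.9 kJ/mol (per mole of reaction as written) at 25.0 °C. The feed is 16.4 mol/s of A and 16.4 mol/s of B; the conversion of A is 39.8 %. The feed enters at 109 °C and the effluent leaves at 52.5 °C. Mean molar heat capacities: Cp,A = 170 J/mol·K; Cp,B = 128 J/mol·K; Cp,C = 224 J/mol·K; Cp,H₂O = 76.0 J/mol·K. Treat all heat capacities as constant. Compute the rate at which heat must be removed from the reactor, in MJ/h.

Q_out = 1340 MJ/h

Extent of reaction ξ = 0.398 × 16.4 = 6.5272 mol/s
Reaction term: ξ·ΔH°_rxn = 6.5272 × -14.9 = -97.255 kJ/s
Sensible, feed 109→25 °C: -410.52 kJ/s
Outlet flows (mol/s): A 9.8728, B 9.8728, C 6.5272, H₂O 6.5272
Sensible, products 25→52.5 °C: 134.76 kJ/s
Q = ΔH = -373.02 kJ/s = -373.02 kW
Heat removed = 1342.9 MJ/h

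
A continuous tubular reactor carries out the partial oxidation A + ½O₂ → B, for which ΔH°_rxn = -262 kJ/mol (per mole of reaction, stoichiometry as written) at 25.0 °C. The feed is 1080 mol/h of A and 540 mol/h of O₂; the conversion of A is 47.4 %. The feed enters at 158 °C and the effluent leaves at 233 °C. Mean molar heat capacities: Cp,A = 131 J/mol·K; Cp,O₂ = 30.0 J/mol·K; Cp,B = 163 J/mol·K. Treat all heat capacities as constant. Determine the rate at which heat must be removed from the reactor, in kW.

Q_out = 33.5 kW

Extent of reaction ξ = 0.474 × 1080 = 511.92 mol/h
Reaction term: ξ·ΔH°_rxn = 511.92 × -262 = -134120 kJ/h
Sensible, feed 158→25 °C: -20971 kJ/h
Outlet flows (mol/h): A 568.08, O₂ 284.04, B 511.92
Sensible, products 25→233 °C: 34608 kJ/h
Q = ΔH = -120490 kJ/h = -33.469 kW
Heat removed = 33.469 kW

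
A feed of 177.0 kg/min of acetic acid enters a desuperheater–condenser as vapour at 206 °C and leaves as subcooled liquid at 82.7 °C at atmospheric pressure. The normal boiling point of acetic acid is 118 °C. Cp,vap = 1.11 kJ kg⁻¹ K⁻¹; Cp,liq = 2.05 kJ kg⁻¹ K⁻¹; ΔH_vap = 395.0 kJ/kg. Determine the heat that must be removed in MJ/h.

vapour 206→118 °C: -97.68 kJ/kg
condensation at 118 °C: -395 kJ/kg
liquid 118→82.7 °C: -72.365 kJ/kg
Δh = -97.68 + -395 + -72.365 = -565.04 kJ/kg
Q = ṁ·Δh = 177.0 kg/min × -565.04 kJ/kg = -100010 kJ/min
|Q| = 1666.9 kW = 6000.8 MJ/h

Q_c = 6000 MJ/h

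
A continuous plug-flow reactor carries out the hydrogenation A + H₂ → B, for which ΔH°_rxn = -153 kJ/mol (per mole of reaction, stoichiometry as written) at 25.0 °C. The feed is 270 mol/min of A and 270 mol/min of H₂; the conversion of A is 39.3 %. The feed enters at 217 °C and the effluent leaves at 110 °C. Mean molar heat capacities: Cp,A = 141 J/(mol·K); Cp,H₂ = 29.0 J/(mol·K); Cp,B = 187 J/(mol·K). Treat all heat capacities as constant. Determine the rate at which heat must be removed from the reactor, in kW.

Q_out = 350 kW

Extent of reaction ξ = 0.393 × 270 = 106.11 mol/min
Reaction term: ξ·ΔH°_rxn = 106.11 × -153 = -16235 kJ/min
Sensible, feed 217→25 °C: -8812.8 kJ/min
Outlet flows (mol/min): A 163.89, H₂ 163.89, B 106.11
Sensible, products 25→110 °C: 4054.8 kJ/min
Q = ΔH = -20993 kJ/min = -349.88 kW
Heat removed = 349.88 kW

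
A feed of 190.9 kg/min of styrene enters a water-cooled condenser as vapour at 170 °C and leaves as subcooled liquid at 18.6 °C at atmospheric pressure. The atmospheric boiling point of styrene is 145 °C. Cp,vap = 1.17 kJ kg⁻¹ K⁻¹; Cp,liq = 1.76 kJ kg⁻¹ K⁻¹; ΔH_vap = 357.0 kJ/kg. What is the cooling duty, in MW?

Q_c = 1.94 MW

vapour 170→145 °C: -29.25 kJ/kg
condensation at 145 °C: -357 kJ/kg
liquid 145→18.6 °C: -222.46 kJ/kg
Δh = -29.25 + -357 + -222.46 = -608.71 kJ/kg
Q = ṁ·Δh = 190.9 kg/min × -608.71 kJ/kg = -116200 kJ/min
|Q| = 1936.7 kW = 1.9367 MW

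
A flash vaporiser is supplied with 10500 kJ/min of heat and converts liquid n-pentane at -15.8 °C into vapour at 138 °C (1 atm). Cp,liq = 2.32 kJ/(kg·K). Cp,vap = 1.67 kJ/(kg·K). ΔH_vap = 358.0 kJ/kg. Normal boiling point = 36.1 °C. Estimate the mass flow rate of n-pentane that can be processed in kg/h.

ṁ = 971 kg/h

Δh = 2.32×(36.1−-15.8) + 358.0 + 1.67×(138−36.1) = 648.58 kJ/kg
Q = 10500 kJ/min = 175 kJ/s = 630000 kJ/h
ṁ = Q/Δh = 630000 / 648.58 = 971.35 kg/h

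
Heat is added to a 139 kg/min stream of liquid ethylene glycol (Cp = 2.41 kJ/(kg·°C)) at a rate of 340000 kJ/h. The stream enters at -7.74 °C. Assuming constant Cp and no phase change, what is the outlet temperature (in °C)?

Q = 340000 kJ/h = 5666.7 kJ/min
ΔT = Q/(ṁ·Cp) = 5666.7/(139×2.41) = 16.916 K
T_out = -7.74 + 16.916 = 9.1759 °C

T_out = 9.18 °C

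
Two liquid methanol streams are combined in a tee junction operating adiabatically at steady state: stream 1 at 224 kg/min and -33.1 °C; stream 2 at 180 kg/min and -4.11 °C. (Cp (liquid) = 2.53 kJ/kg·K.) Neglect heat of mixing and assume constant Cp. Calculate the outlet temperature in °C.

Adiabatic, steady state ⇒ Σ ṁᵢCp,ᵢ(T_out − Tᵢ) = 0
T_out = Σ ṁᵢCp,ᵢTᵢ / Σ ṁᵢCp,ᵢ
      = -20630 / 1022.1 = -20.184 °C

T_out = -20.2 °C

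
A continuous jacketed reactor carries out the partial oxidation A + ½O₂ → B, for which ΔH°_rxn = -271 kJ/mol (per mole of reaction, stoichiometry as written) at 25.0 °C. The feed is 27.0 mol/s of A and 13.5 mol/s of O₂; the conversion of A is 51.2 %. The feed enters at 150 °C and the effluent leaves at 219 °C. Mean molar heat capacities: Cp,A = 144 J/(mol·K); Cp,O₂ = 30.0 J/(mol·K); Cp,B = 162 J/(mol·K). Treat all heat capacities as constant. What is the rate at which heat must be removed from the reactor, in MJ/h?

Extent of reaction ξ = 0.512 × 27.0 = 13.824 mol/s
Reaction term: ξ·ΔH°_rxn = 13.824 × -271 = -3746.3 kJ/s
Sensible, feed 150→25 °C: -536.62 kJ/s
Outlet flows (mol/s): A 13.176, O₂ 6.588, B 13.824
Sensible, products 25→219 °C: 840.89 kJ/s
Q = ΔH = -3442 kJ/s = -3442 kW
Heat removed = 12391 MJ/h

Q_out = 12400 MJ/h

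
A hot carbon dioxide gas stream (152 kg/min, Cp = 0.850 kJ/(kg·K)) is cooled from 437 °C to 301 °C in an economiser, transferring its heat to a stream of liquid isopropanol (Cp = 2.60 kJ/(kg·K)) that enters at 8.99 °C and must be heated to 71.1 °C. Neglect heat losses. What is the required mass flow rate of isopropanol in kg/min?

ṁ_c = 109 kg/min

Heat released by hot stream: Q = 152 × 0.850 × (437 − 301) = 17571 kJ/min
Energy balance on cold side (adiabatic exchanger): Q = ṁ_c·Cp_c·(T_c,out − T_c,in)
ṁ_c = 17571 / [2.60 × (71.1 − 8.99)] = 108.81 kg/min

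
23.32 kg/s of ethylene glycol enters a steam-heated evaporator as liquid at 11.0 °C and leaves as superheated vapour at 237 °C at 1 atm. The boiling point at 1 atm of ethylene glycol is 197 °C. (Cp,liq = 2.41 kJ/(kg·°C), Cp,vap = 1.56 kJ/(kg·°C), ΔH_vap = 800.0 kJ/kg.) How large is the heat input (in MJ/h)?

Q = 110000 MJ/h

liquid 11.0→197 °C: 448.26 kJ/kg
vaporisation at 197 °C: 800 kJ/kg
vapour 197→237 °C: 62.4 kJ/kg
Δh = 448.26 + 800 + 62.4 = 1310.7 kJ/kg
Q = ṁ·Δh = 23.32 kg/s × 1310.7 kJ/kg = 30565 kJ/s
|Q| = 30565 kW = 110030 MJ/h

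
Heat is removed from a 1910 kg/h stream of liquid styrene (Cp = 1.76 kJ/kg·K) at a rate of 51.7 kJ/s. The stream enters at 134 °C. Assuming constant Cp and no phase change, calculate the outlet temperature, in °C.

Q = 51.7 kJ/s = 186120 kJ/h
ΔT = Q/(ṁ·Cp) = 186120/(1910×1.76) = 55.366 K
T_out = 134 − 55.366 = 78.634 °C

T_out = 78.6 °C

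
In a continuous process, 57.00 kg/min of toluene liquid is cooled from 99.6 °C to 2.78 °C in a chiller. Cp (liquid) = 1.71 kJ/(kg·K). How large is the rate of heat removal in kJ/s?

Q = ṁ·Cp·ΔT = 57.00 × 1.71 × (2.78 − 99.6) = -9437 kJ/min
Converting: 9437 / 60 s = 157.28 kW

Q_c = 157 kJ/s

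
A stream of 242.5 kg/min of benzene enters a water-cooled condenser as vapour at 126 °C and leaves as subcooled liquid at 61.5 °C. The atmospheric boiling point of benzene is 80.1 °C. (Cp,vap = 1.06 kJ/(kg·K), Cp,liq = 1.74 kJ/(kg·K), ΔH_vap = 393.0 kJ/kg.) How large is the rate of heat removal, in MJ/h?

vapour 126→80.1 °C: -48.654 kJ/kg
condensation at 80.1 °C: -393 kJ/kg
liquid 80.1→61.5 °C: -32.364 kJ/kg
Δh = -48.654 + -393 + -32.364 = -474.02 kJ/kg
Q = ṁ·Δh = 242.5 kg/min × -474.02 kJ/kg = -114950 kJ/min
|Q| = 1915.8 kW = 6897 MJ/h

Q_c = 6900 MJ/h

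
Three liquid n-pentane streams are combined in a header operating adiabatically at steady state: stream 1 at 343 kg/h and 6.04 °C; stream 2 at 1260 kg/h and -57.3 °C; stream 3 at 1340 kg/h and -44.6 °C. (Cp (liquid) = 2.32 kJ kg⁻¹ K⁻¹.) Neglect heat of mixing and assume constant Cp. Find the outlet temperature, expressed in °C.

Adiabatic, steady state ⇒ Σ ṁᵢCp,ᵢ(T_out − Tᵢ) = 0
T_out = Σ ṁᵢCp,ᵢTᵢ / Σ ṁᵢCp,ᵢ
      = -301350 / 6827.8 = -44.135 °C

T_out = -44.1 °C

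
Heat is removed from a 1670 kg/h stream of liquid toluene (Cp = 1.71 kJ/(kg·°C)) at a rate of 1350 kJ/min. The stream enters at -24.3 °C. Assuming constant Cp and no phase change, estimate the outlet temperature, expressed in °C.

Q = 1350 kJ/min = 81000 kJ/h
ΔT = Q/(ṁ·Cp) = 81000/(1670×1.71) = 28.364 K
T_out = -24.3 − 28.364 = -52.664 °C

T_out = -52.7 °C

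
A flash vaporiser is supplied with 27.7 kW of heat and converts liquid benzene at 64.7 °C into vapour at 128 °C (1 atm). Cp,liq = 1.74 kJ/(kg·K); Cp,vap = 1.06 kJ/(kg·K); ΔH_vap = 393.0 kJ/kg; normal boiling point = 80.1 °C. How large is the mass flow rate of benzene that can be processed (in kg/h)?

ṁ = 212 kg/h

Δh = 1.74×(80.1−64.7) + 393.0 + 1.06×(128−80.1) = 470.57 kJ/kg
Q = 27.7 kW = 27.7 kJ/s = 99720 kJ/h
ṁ = Q/Δh = 99720 / 470.57 = 211.91 kg/h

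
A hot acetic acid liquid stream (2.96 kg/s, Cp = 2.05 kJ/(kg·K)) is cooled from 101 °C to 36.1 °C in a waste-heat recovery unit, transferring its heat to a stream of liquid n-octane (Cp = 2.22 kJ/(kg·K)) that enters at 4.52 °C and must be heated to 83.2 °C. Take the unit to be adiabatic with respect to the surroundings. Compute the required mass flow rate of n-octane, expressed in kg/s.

Heat released by hot stream: Q = 2.96 × 2.05 × (101 − 36.1) = 393.81 kJ/s
Energy balance on cold side (adiabatic exchanger): Q = ṁ_c·Cp_c·(T_c,out − T_c,in)
ṁ_c = 393.81 / [2.22 × (83.2 − 4.52)] = 2.2546 kg/s

ṁ_c = 2.25 kg/s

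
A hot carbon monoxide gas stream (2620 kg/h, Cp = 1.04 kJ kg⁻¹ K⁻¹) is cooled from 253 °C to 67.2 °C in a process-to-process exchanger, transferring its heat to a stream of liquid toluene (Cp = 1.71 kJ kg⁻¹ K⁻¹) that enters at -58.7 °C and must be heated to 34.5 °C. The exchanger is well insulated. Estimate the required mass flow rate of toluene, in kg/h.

Heat released by hot stream: Q = 2620 × 1.04 × (253 − 67.2) = 506270 kJ/h
Energy balance on cold side (adiabatic exchanger): Q = ṁ_c·Cp_c·(T_c,out − T_c,in)
ṁ_c = 506270 / [1.71 × (34.5 − -58.7)] = 3176.6 kg/h

ṁ_c = 3180 kg/h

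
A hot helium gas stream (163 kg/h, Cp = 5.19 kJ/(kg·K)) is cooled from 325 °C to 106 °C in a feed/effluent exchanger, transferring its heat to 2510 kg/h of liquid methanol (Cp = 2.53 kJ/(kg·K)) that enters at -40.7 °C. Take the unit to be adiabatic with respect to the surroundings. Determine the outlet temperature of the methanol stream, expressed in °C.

Heat released by hot stream: Q = 163 × 5.19 × (325 − 106) = 185270 kJ/h
Energy balance on cold side (adiabatic exchanger): Q = ṁ_c·Cp_c·(T_c,out − T_c,in)
T_c,out = -40.7 + 185270/(2510 × 2.53) = -11.525 °C

T_c,out = -11.5 °C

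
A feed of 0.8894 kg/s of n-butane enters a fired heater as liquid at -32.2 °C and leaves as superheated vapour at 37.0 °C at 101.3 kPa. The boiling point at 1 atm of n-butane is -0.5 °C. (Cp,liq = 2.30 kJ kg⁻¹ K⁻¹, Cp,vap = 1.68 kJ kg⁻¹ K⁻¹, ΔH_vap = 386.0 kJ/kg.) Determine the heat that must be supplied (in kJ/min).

liquid -32.2→-0.5 °C: 72.91 kJ/kg
vaporisation at -0.5 °C: 386 kJ/kg
vapour -0.5→37.0 °C: 63 kJ/kg
Δh = 72.91 + 386 + 63 = 521.91 kJ/kg
Q = ṁ·Δh = 0.8894 kg/s × 521.91 kJ/kg = 464.19 kJ/s
|Q| = 464.19 kW = 27851 kJ/min

Q = 27900 kJ/min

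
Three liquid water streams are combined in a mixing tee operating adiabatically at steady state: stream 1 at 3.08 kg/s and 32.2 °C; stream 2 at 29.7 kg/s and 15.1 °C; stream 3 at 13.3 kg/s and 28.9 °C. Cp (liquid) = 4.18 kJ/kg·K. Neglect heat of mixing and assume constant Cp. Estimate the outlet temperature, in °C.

T_out = 20.2 °C

Adiabatic, steady state ⇒ Σ ṁᵢCp,ᵢ(T_out − Tᵢ) = 0
T_out = Σ ṁᵢCp,ᵢTᵢ / Σ ṁᵢCp,ᵢ
      = 3895.8 / 192.61 = 20.226 °C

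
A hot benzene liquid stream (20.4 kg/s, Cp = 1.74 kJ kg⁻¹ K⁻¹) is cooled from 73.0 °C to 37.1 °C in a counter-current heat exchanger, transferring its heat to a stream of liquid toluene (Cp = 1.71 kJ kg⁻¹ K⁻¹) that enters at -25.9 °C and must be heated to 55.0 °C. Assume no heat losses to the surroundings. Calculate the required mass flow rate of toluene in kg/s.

ṁ_c = 9.21 kg/s

Heat released by hot stream: Q = 20.4 × 1.74 × (73.0 − 37.1) = 1274.3 kJ/s
Energy balance on cold side (adiabatic exchanger): Q = ṁ_c·Cp_c·(T_c,out − T_c,in)
ṁ_c = 1274.3 / [1.71 × (55.0 − -25.9)] = 9.2115 kg/s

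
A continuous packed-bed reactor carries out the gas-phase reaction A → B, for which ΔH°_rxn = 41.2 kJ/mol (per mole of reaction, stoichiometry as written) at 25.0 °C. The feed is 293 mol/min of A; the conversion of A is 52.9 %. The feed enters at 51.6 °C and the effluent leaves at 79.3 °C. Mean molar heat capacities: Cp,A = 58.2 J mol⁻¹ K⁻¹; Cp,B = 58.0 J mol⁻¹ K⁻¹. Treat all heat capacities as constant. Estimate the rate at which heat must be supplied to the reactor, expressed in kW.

Q_in = 114 kW

Extent of reaction ξ = 0.529 × 293 = 155 mol/min
Reaction term: ξ·ΔH°_rxn = 155 × 41.2 = 6385.9 kJ/min
Sensible, feed 51.6→25 °C: -453.6 kJ/min
Outlet flows (mol/min): A 138, B 155
Sensible, products 25→79.3 °C: 924.27 kJ/min
Q = ΔH = 6856.6 kJ/min = 114.28 kW
Heat supplied = 114.28 kW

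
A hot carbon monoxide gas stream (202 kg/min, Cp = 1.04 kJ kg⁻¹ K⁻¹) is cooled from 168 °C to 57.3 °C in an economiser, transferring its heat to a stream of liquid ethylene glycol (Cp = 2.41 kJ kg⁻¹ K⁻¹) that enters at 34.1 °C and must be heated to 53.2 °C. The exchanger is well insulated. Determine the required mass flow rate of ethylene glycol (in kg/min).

ṁ_c = 505 kg/min

Heat released by hot stream: Q = 202 × 1.04 × (168 − 57.3) = 23256 kJ/min
Energy balance on cold side (adiabatic exchanger): Q = ṁ_c·Cp_c·(T_c,out − T_c,in)
ṁ_c = 23256 / [2.41 × (53.2 − 34.1)] = 505.22 kg/min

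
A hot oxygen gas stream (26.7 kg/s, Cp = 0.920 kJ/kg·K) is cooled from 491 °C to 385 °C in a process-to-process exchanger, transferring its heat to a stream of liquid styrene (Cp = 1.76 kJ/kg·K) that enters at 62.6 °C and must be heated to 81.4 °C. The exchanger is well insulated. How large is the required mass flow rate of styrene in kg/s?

Heat released by hot stream: Q = 26.7 × 0.920 × (491 − 385) = 2603.8 kJ/s
Energy balance on cold side (adiabatic exchanger): Q = ṁ_c·Cp_c·(T_c,out − T_c,in)
ṁ_c = 2603.8 / [1.76 × (81.4 − 62.6)] = 78.693 kg/s

ṁ_c = 78.7 kg/s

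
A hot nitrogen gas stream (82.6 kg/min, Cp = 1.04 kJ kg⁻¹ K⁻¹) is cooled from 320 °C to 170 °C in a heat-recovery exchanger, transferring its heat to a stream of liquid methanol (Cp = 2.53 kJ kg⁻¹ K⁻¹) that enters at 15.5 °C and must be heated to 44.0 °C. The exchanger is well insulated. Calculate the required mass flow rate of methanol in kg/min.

ṁ_c = 179 kg/min

Heat released by hot stream: Q = 82.6 × 1.04 × (320 − 170) = 12886 kJ/min
Energy balance on cold side (adiabatic exchanger): Q = ṁ_c·Cp_c·(T_c,out − T_c,in)
ṁ_c = 12886 / [2.53 × (44.0 − 15.5)] = 178.71 kg/min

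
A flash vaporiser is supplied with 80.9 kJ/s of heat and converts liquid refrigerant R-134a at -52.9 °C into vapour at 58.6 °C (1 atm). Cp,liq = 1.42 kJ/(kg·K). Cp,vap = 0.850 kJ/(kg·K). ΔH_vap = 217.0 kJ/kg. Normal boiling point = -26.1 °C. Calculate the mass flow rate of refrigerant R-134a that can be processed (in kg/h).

Δh = 1.42×(-26.1−-52.9) + 217.0 + 0.850×(58.6−-26.1) = 327.05 kJ/kg
Q = 80.9 kJ/s = 80.9 kJ/s = 291240 kJ/h
ṁ = Q/Δh = 291240 / 327.05 = 890.5 kg/h

ṁ = 891 kg/h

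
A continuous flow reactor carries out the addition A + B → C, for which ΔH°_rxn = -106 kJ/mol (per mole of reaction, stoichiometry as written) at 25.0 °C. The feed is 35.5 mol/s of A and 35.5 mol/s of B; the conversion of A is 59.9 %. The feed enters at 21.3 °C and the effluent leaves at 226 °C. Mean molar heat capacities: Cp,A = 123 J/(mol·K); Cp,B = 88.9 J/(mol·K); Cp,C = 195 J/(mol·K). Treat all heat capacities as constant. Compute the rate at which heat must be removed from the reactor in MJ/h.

Extent of reaction ξ = 0.599 × 35.5 = 21.264 mol/s
Reaction term: ξ·ΔH°_rxn = 21.264 × -106 = -2254 kJ/s
Sensible, feed 21.3→25 °C: 27.833 kJ/s
Outlet flows (mol/s): A 14.236, B 14.236, C 21.264
Sensible, products 25→226 °C: 1439.8 kJ/s
Q = ΔH = -786.42 kJ/s = -786.42 kW
Heat removed = 2831.1 MJ/h

Q_out = 2830 MJ/h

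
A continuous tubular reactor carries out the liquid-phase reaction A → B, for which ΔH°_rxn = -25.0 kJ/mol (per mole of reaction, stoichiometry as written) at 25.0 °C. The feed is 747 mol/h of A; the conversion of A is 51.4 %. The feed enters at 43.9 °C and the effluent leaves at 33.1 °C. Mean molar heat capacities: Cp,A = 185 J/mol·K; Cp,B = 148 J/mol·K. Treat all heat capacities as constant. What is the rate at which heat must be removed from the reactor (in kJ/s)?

Q_out = 3.11 kJ/s

Extent of reaction ξ = 0.514 × 747 = 383.96 mol/h
Reaction term: ξ·ΔH°_rxn = 383.96 × -25.0 = -9599 kJ/h
Sensible, feed 43.9→25 °C: -2611.9 kJ/h
Outlet flows (mol/h): A 363.04, B 383.96
Sensible, products 25→33.1 °C: 1004.3 kJ/h
Q = ΔH = -11207 kJ/h = -3.1129 kW
Heat removed = 3.1129 kJ/s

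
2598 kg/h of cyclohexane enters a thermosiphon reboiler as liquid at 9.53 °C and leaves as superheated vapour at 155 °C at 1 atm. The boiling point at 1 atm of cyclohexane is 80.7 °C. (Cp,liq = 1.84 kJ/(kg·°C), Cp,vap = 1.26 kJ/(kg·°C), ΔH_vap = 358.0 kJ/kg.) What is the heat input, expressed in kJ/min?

Q = 25200 kJ/min

liquid 9.53→80.7 °C: 130.95 kJ/kg
vaporisation at 80.7 °C: 358 kJ/kg
vapour 80.7→155 °C: 93.618 kJ/kg
Δh = 130.95 + 358 + 93.618 = 582.57 kJ/kg
Q = ṁ·Δh = 2598 kg/h × 582.57 kJ/kg = 1.5135e+06 kJ/h
|Q| = 420.42 kW = 25225 kJ/min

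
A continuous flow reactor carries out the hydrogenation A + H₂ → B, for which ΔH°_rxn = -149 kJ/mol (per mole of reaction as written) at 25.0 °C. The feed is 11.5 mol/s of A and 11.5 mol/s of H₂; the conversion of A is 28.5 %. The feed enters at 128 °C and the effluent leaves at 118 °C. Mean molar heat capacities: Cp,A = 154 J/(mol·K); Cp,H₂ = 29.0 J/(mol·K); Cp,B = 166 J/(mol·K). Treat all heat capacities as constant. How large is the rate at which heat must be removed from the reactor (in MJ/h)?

Q_out = 1850 MJ/h

Extent of reaction ξ = 0.285 × 11.5 = 3.2775 mol/s
Reaction term: ξ·ΔH°_rxn = 3.2775 × -149 = -488.35 kJ/s
Sensible, feed 128→25 °C: -216.76 kJ/s
Outlet flows (mol/s): A 8.2225, H₂ 8.2225, B 3.2775
Sensible, products 25→118 °C: 190.54 kJ/s
Q = ΔH = -514.57 kJ/s = -514.57 kW
Heat removed = 1852.5 MJ/h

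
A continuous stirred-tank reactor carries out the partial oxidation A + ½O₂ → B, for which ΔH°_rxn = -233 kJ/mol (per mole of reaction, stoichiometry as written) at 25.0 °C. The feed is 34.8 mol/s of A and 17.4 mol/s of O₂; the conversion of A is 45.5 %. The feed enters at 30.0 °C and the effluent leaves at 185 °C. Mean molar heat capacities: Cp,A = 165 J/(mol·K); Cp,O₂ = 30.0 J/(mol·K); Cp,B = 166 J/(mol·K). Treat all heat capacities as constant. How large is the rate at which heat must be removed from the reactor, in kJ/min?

Q_out = 165000 kJ/min

Extent of reaction ξ = 0.455 × 34.8 = 15.834 mol/s
Reaction term: ξ·ΔH°_rxn = 15.834 × -233 = -3689.3 kJ/s
Sensible, feed 30.0→25 °C: -31.32 kJ/s
Outlet flows (mol/s): A 18.966, O₂ 9.483, B 15.834
Sensible, products 25→185 °C: 966.77 kJ/s
Q = ΔH = -2753.9 kJ/s = -2753.9 kW
Heat removed = 165230 kJ/min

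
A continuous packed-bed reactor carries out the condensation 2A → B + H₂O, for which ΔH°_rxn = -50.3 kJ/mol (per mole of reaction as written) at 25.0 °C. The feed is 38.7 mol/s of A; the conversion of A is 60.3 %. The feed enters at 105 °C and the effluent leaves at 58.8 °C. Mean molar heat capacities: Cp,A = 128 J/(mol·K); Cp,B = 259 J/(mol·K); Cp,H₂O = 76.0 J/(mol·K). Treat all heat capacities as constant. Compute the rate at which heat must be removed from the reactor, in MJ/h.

Extent of reaction ξ = 0.603 × 38.7 / 2 = 11.668 mol/s
Reaction term: ξ·ΔH°_rxn = 11.668 × -50.3 = -586.9 kJ/s
Sensible, feed 105→25 °C: -396.29 kJ/s
Outlet flows (mol/s): A 15.364, B 11.668, H₂O 11.668
Sensible, products 25→58.8 °C: 198.59 kJ/s
Q = ΔH = -784.6 kJ/s = -784.6 kW
Heat removed = 2824.6 MJ/h

Q_out = 2820 MJ/h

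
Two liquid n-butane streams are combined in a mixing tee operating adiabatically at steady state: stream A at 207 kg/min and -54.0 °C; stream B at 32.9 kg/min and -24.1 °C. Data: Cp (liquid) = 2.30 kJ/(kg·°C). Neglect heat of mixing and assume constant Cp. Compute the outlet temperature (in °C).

T_out = -49.9 °C

Adiabatic, steady state ⇒ Σ ṁᵢCp,ᵢ(T_out − Tᵢ) = 0
Σ ṁᵢCp,ᵢTᵢ = 207×2.30×-54.0 + 32.9×2.30×-24.1 = -27533
Σ ṁᵢCp,ᵢ = 207×2.30 + 32.9×2.30 = 551.77
T_out = -27533 / 551.77 = -49.899 °C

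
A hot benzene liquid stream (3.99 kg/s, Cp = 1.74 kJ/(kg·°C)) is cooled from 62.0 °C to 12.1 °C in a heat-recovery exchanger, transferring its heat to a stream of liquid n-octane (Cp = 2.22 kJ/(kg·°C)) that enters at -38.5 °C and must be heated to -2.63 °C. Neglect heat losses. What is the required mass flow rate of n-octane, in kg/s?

Heat released by hot stream: Q = 3.99 × 1.74 × (62.0 − 12.1) = 346.44 kJ/s
Energy balance on cold side (adiabatic exchanger): Q = ṁ_c·Cp_c·(T_c,out − T_c,in)
ṁ_c = 346.44 / [2.22 × (-2.63 − -38.5)] = 4.3505 kg/s

ṁ_c = 4.35 kg/s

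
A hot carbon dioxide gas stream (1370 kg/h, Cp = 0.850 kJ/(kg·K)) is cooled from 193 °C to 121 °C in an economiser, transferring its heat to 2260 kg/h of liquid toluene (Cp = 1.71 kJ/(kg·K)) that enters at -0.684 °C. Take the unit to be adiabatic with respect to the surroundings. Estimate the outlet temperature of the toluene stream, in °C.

T_c,out = 21.0 °C

Heat released by hot stream: Q = 1370 × 0.850 × (193 − 121) = 83844 kJ/h
Energy balance on cold side (adiabatic exchanger): Q = ṁ_c·Cp_c·(T_c,out − T_c,in)
T_c,out = -0.684 + 83844/(2260 × 1.71) = 21.011 °C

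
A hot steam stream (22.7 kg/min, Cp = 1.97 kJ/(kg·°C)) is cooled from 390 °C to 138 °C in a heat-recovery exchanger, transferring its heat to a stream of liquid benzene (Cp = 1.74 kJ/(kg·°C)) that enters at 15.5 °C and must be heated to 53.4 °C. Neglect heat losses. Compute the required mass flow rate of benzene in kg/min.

ṁ_c = 171 kg/min

Heat released by hot stream: Q = 22.7 × 1.97 × (390 − 138) = 11269 kJ/min
Energy balance on cold side (adiabatic exchanger): Q = ṁ_c·Cp_c·(T_c,out − T_c,in)
ṁ_c = 11269 / [1.74 × (53.4 − 15.5)] = 170.89 kg/min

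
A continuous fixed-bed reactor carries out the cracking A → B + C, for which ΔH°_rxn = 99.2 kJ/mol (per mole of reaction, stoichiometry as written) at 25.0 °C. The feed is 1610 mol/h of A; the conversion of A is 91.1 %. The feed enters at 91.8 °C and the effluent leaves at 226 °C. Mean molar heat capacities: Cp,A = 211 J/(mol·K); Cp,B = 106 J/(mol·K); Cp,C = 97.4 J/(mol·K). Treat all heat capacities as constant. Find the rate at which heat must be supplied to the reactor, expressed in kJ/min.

Extent of reaction ξ = 0.911 × 1610 = 1466.7 mol/h
Reaction term: ξ·ΔH°_rxn = 1466.7 × 99.2 = 145500 kJ/h
Sensible, feed 91.8→25 °C: -22693 kJ/h
Outlet flows (mol/h): A 143.29, B 1466.7, C 1466.7
Sensible, products 25→226 °C: 66041 kJ/h
Q = ΔH = 188850 kJ/h = 52.457 kW
Heat supplied = 3147.4 kJ/min

Q_in = 3150 kJ/min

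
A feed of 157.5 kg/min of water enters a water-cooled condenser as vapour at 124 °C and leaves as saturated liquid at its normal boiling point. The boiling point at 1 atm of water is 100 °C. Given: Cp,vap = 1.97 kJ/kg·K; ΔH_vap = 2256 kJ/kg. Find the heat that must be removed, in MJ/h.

vapour 124→100 °C: -47.28 kJ/kg
condensation at 100 °C: -2256 kJ/kg
Δh = -47.28 + -2256 = -2303.3 kJ/kg
Q = ṁ·Δh = 157.5 kg/min × -2303.3 kJ/kg = -362770 kJ/min
|Q| = 6046.1 kW = 21766 MJ/h

Q_c = 21800 MJ/h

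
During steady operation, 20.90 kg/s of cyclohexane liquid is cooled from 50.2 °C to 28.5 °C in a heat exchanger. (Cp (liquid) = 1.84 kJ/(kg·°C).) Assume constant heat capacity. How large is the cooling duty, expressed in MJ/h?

Q_c = 3000 MJ/h

Q = ṁ·Cp·ΔT = 20.90 × 1.84 × (28.5 − 50.2) = -834.5 kJ/s
Cooling duty = 3004.2 MJ/h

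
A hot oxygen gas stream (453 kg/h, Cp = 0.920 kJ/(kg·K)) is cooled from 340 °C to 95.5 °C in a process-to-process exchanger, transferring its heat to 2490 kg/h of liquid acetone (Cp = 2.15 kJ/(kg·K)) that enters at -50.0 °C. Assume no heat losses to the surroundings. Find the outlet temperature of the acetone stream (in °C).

T_c,out = -31.0 °C

Heat released by hot stream: Q = 453 × 0.920 × (340 − 95.5) = 101900 kJ/h
Energy balance on cold side (adiabatic exchanger): Q = ṁ_c·Cp_c·(T_c,out − T_c,in)
T_c,out = -50.0 + 101900/(2490 × 2.15) = -30.966 °C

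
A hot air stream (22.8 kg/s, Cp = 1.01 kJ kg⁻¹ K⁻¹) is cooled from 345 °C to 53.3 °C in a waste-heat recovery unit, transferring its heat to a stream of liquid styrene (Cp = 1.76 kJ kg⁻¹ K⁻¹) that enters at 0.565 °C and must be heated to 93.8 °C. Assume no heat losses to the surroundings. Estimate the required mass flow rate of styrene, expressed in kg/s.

Heat released by hot stream: Q = 22.8 × 1.01 × (345 − 53.3) = 6717.3 kJ/s
Energy balance on cold side (adiabatic exchanger): Q = ṁ_c·Cp_c·(T_c,out − T_c,in)
ṁ_c = 6717.3 / [1.76 × (93.8 − 0.565)] = 40.936 kg/s

ṁ_c = 40.9 kg/s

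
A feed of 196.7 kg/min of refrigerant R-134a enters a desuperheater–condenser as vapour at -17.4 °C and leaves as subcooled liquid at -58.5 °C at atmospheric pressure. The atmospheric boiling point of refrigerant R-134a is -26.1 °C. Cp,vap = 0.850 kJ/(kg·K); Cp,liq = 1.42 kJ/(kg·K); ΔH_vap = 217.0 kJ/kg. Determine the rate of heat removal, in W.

vapour -17.4→-26.1 °C: -7.395 kJ/kg
condensation at -26.1 °C: -217 kJ/kg
liquid -26.1→-58.5 °C: -46.008 kJ/kg
Δh = -7.395 + -217 + -46.008 = -270.4 kJ/kg
Q = ṁ·Δh = 196.7 kg/min × -270.4 kJ/kg = -53188 kJ/min
|Q| = 886.47 kW = 886470 W

Q_c = 886000 W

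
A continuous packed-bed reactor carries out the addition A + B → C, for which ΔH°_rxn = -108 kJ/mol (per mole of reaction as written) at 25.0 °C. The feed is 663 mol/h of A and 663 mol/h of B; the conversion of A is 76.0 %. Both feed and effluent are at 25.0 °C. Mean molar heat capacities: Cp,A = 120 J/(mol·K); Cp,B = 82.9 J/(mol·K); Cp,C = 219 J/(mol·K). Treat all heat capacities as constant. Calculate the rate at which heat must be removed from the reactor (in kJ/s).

Q_out = 15.1 kJ/s

Extent of reaction ξ = 0.760 × 663 = 503.88 mol/h
Reaction term: ξ·ΔH°_rxn = 503.88 × -108 = -54419 kJ/h
Q = ΔH = -54419 kJ/h = -15.116 kW
Heat removed = 15.116 kJ/s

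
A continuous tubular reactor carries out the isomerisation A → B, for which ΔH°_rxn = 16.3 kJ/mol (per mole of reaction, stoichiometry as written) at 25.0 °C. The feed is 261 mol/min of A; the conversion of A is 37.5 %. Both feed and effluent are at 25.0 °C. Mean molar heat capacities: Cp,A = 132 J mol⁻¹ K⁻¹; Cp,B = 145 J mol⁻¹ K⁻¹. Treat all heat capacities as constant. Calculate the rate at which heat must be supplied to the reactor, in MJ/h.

Q_in = 95.7 MJ/h

Extent of reaction ξ = 0.375 × 261 = 97.875 mol/min
Reaction term: ξ·ΔH°_rxn = 97.875 × 16.3 = 1595.4 kJ/min
Q = ΔH = 1595.4 kJ/min = 26.589 kW
Heat supplied = 95.722 MJ/h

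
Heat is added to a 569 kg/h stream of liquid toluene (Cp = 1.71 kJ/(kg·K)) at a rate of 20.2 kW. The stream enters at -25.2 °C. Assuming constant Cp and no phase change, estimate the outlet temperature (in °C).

T_out = 49.5 °C

Q = 20.2 kW = 72720 kJ/h
ΔT = Q/(ṁ·Cp) = 72720/(569×1.71) = 74.739 K
T_out = -25.2 + 74.739 = 49.539 °C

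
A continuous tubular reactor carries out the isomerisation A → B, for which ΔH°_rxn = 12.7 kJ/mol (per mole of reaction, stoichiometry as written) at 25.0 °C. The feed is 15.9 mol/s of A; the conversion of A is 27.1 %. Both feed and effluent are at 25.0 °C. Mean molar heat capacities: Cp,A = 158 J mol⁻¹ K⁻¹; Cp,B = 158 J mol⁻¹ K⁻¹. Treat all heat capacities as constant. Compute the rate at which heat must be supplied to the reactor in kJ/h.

Extent of reaction ξ = 0.271 × 15.9 = 4.3089 mol/s
Reaction term: ξ·ΔH°_rxn = 4.3089 × 12.7 = 54.723 kJ/s
Q = ΔH = 54.723 kJ/s = 54.723 kW
Heat supplied = 197000 kJ/h

Q_in = 197000 kJ/h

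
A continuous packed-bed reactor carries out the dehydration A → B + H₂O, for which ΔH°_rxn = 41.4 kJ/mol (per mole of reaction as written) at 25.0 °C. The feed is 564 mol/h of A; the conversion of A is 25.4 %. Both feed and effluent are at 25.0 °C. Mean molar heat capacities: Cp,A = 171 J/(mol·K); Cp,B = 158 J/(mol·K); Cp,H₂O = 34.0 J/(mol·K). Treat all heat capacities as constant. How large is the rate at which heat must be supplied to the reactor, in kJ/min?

Q_in = 98.8 kJ/min

Extent of reaction ξ = 0.254 × 564 = 143.26 mol/h
Reaction term: ξ·ΔH°_rxn = 143.26 × 41.4 = 5930.8 kJ/h
Q = ΔH = 5930.8 kJ/h = 1.6474 kW
Heat supplied = 98.847 kJ/min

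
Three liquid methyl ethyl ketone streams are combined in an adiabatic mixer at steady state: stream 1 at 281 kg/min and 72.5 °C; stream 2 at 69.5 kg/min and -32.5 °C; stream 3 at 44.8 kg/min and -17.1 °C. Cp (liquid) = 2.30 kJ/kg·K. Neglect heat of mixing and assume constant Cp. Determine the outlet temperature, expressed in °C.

Energy balance with Q = 0: Σ ṁᵢCp,ᵢ(T_out − Tᵢ) = 0
Σ ṁᵢCp,ᵢTᵢ = 281×2.30×72.5 + 69.5×2.30×-32.5 + 44.8×2.30×-17.1 = 39900
Σ ṁᵢCp,ᵢ = 281×2.30 + 69.5×2.30 + 44.8×2.30 = 909.19
T_out = 39900 / 909.19 = 43.885 °C

T_out = 43.9 °C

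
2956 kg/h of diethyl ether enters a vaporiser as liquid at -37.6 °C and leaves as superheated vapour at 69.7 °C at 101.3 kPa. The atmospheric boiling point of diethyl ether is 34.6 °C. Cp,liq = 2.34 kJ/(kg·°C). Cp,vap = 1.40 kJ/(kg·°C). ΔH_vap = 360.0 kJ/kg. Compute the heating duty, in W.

Q = 475000 W

liquid -37.6→34.6 °C: 168.95 kJ/kg
vaporisation at 34.6 °C: 360 kJ/kg
vapour 34.6→69.7 °C: 49.14 kJ/kg
Δh = 168.95 + 360 + 49.14 = 578.09 kJ/kg
Q = ṁ·Δh = 2956 kg/h × 578.09 kJ/kg = 1.7088e+06 kJ/h
|Q| = 474.67 kW = 474670 W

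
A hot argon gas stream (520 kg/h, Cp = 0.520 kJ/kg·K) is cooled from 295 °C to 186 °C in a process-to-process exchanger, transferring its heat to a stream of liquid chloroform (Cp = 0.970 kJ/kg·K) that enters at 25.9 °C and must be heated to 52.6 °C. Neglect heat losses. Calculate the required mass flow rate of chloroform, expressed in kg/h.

Heat released by hot stream: Q = 520 × 0.520 × (295 − 186) = 29474 kJ/h
Energy balance on cold side (adiabatic exchanger): Q = ṁ_c·Cp_c·(T_c,out − T_c,in)
ṁ_c = 29474 / [0.970 × (52.6 − 25.9)] = 1138 kg/h

ṁ_c = 1140 kg/h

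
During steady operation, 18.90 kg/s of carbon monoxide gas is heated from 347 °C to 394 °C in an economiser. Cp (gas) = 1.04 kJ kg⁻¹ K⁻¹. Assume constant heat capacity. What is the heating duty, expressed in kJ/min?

Q = ṁ·Cp·ΔT = 18.90 × 1.04 × (394 − 347) = 923.83 kJ/s
Heating duty = 55430 kJ/min

Q = 55400 kJ/min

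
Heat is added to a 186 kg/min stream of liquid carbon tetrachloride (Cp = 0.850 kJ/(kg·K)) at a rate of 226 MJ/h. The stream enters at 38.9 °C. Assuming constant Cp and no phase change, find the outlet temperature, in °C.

Q = 226 MJ/h = 3766.7 kJ/min
ΔT = Q/(ṁ·Cp) = 3766.7/(186×0.850) = 23.825 K
T_out = 38.9 + 23.825 = 62.725 °C

T_out = 62.7 °C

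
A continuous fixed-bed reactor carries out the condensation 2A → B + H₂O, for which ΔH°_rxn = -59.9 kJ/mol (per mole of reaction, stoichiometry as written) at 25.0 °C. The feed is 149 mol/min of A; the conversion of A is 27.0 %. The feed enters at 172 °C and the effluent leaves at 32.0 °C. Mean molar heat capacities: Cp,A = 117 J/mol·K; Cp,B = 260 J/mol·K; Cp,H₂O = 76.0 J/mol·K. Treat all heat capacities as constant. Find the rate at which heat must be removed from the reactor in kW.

Q_out = 60.5 kW

Extent of reaction ξ = 0.270 × 149 / 2 = 20.115 mol/min
Reaction term: ξ·ΔH°_rxn = 20.115 × -59.9 = -1204.9 kJ/min
Sensible, feed 172→25 °C: -2562.7 kJ/min
Outlet flows (mol/min): A 108.77, B 20.115, H₂O 20.115
Sensible, products 25→32.0 °C: 136.39 kJ/min
Q = ΔH = -3631.1 kJ/min = -60.519 kW
Heat removed = 60.519 kW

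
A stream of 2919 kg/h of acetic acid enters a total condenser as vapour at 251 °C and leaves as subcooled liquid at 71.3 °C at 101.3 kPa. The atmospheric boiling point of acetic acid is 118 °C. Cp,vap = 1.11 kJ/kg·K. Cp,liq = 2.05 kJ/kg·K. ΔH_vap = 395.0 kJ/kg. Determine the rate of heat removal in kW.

vapour 251→118 °C: -147.63 kJ/kg
condensation at 118 °C: -395 kJ/kg
liquid 118→71.3 °C: -95.735 kJ/kg
Δh = -147.63 + -395 + -95.735 = -638.37 kJ/kg
Q = ṁ·Δh = 2919 kg/h × -638.37 kJ/kg = -1.8634e+06 kJ/h
|Q| = 517.61 kW

Q_c = 518 kW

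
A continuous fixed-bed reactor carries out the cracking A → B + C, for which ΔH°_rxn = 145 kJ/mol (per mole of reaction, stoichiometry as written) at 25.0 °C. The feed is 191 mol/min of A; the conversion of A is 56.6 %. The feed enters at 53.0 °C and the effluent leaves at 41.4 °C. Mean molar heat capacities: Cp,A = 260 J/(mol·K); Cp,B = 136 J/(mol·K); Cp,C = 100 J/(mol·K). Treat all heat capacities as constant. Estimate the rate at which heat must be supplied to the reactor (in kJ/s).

Extent of reaction ξ = 0.566 × 191 = 108.11 mol/min
Reaction term: ξ·ΔH°_rxn = 108.11 × 145 = 15675 kJ/min
Sensible, feed 53.0→25 °C: -1390.5 kJ/min
Outlet flows (mol/min): A 82.894, B 108.11, C 108.11
Sensible, products 25→41.4 °C: 771.87 kJ/min
Q = ΔH = 15057 kJ/min = 250.95 kW
Heat supplied = 250.95 kJ/s

Q_in = 251 kJ/s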